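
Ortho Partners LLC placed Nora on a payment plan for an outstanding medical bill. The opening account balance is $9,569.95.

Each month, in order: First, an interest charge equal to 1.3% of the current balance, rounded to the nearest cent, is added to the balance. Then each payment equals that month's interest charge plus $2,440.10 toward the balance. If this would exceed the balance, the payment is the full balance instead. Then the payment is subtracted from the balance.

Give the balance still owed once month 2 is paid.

Month 1: $9,569.95 +$124.41 interest = $9,694.36; pay $2,564.51 → $7,129.85
Month 2: $7,129.85 +$92.69 interest = $7,222.54; pay $2,532.79 → $4,689.75

$4,689.75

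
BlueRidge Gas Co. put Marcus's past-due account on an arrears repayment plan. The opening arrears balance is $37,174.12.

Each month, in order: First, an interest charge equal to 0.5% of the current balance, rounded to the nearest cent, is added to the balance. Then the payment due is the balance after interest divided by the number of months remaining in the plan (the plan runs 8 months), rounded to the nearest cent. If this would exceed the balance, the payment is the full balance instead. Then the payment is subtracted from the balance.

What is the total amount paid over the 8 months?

Month 1: opening $37,174.12; interest $185.87 → $37,359.99; payment $4,670.00; balance $32,689.99
Month 2: opening $32,689.99; interest $163.45 → $32,853.44; payment $4,693.35; balance $28,160.09
Month 3: opening $28,160.09; interest $140.80 → $28,300.89; payment $4,716.82; balance $23,584.07
Month 4: opening $23,584.07; interest $117.92 → $23,701.99; payment $4,740.40; balance $18,961.59
Month 5: opening $18,961.59; interest $94.81 → $19,056.40; payment $4,764.10; balance $14,292.30
Month 6: opening $14,292.30; interest $71.46 → $14,363.76; payment $4,787.92; balance $9,575.84
Month 7: opening $9,575.84; interest $47.88 → $9,623.72; payment $4,811.86; balance $4,811.86
Month 8: opening $4,811.86; interest $24.06 → $4,835.92; payment $4,835.92; balance $0.00
Total paid: $38,020.37

$38,020.37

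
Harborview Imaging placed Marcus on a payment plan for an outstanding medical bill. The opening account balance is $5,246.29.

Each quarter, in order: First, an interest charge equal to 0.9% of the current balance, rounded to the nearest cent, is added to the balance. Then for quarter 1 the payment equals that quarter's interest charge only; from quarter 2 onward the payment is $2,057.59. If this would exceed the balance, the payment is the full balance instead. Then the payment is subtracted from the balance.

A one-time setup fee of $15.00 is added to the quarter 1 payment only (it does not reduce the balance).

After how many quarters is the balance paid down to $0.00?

4

Quarter 1: opening $5,246.29; interest $47.22 → $5,293.51; payment $47.22 (+ $15.00 fee); balance $5,246.29
Quarter 2: opening $5,246.29; interest $47.22 → $5,293.51; payment $2,057.59; balance $3,235.92
Quarter 3: opening $3,235.92; interest $29.12 → $3,265.04; payment $2,057.59; balance $1,207.45
Quarter 4: opening $1,207.45; interest $10.87 → $1,218.32; payment $1,218.32; balance $0.00
Balance reaches $0.00 in quarter 4.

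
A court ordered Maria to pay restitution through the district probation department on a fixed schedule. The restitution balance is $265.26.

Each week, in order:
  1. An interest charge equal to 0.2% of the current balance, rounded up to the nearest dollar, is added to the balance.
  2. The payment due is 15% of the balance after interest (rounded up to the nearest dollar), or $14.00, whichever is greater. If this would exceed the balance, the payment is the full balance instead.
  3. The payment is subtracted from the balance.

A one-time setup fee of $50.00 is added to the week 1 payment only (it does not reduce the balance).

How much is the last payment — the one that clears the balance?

Week 1: $265.26 +$1.00 interest = $266.26; pay $40.00 (+ $50.00 fee) → $226.26
Week 2: $226.26 +$1.00 interest = $227.26; pay $35.00 → $192.26
Week 3: $192.26 +$1.00 interest = $193.26; pay $29.00 → $164.26
Week 4: $164.26 +$1.00 interest = $165.26; pay $25.00 → $140.26
Week 5: $140.26 +$1.00 interest = $141.26; pay $22.00 → $119.26
Week 6: $119.26 +$1.00 interest = $120.26; pay $19.00 → $101.26
Week 7: $101.26 +$1.00 interest = $102.26; pay $16.00 → $86.26
Week 8: $86.26 +$1.00 interest = $87.26; pay $14.00 → $73.26
Week 9: $73.26 +$1.00 interest = $74.26; pay $14.00 → $60.26
Week 10: $60.26 +$1.00 interest = $61.26; pay $14.00 → $47.26
Week 11: $47.26 +$1.00 interest = $48.26; pay $14.00 → $34.26
Week 12: $34.26 +$1.00 interest = $35.26; pay $14.00 → $21.26
Week 13: $21.26 +$1.00 interest = $22.26; pay $14.00 → $8.26
Week 14: $8.26 +$1.00 interest = $9.26; pay $9.26 → $0.00

$9.26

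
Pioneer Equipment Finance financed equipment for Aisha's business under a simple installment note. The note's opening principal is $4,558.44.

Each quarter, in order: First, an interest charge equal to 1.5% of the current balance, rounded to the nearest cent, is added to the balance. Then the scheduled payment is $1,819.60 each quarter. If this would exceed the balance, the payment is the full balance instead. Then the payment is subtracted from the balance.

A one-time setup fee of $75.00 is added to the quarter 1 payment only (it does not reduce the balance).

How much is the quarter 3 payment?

# | Opening | Interest | Payment | Fee | End bal
1 | $4,558.44 | $68.38 | $1,819.60 | $75.00 | $2,807.22
2 | $2,807.22 | $42.11 | $1,819.60 | — | $1,029.73
3 | $1,029.73 | $15.45 | $1,045.18 | — | $0.00

$1,045.18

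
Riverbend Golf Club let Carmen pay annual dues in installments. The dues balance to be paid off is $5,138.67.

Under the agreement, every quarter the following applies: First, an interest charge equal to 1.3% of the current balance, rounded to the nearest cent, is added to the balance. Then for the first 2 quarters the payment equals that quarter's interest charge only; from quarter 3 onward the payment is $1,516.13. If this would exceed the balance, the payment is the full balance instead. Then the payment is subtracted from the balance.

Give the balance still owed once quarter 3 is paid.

$3,689.34

# | Opening | Interest | Payment | End bal
1 | $5,138.67 | $66.80 | $66.80 | $5,138.67
2 | $5,138.67 | $66.80 | $66.80 | $5,138.67
3 | $5,138.67 | $66.80 | $1,516.13 | $3,689.34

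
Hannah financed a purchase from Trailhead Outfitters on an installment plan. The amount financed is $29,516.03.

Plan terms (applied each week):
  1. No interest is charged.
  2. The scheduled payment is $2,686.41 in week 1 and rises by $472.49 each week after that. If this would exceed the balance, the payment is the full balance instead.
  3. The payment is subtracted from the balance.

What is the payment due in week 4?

# | Opening | Payment | End bal
1 | $29,516.03 | $2,686.41 | $26,829.62
2 | $26,829.62 | $3,158.90 | $23,670.72
3 | $23,670.72 | $3,631.39 | $20,039.33
4 | $20,039.33 | $4,103.88 | $15,935.45

$4,103.88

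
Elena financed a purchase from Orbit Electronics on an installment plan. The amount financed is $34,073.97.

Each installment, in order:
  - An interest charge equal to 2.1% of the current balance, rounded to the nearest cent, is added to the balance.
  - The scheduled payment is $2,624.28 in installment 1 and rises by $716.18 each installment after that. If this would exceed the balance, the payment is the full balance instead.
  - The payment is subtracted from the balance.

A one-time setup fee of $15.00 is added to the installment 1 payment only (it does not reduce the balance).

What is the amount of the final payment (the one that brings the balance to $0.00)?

$4,353.22

Installment 1: $34,073.97 +$715.55 interest = $34,789.52; pay $2,624.28 (+ $15.00 fee) → $32,165.24
Installment 2: $32,165.24 +$675.47 interest = $32,840.71; pay $3,340.46 → $29,500.25
Installment 3: $29,500.25 +$619.51 interest = $30,119.76; pay $4,056.64 → $26,063.12
Installment 4: $26,063.12 +$547.33 interest = $26,610.45; pay $4,772.82 → $21,837.63
Installment 5: $21,837.63 +$458.59 interest = $22,296.22; pay $5,489.00 → $16,807.22
Installment 6: $16,807.22 +$352.95 interest = $17,160.17; pay $6,205.18 → $10,954.99
Installment 7: $10,954.99 +$230.05 interest = $11,185.04; pay $6,921.36 → $4,263.68
Installment 8: $4,263.68 +$89.54 interest = $4,353.22; pay $4,353.22 → $0.00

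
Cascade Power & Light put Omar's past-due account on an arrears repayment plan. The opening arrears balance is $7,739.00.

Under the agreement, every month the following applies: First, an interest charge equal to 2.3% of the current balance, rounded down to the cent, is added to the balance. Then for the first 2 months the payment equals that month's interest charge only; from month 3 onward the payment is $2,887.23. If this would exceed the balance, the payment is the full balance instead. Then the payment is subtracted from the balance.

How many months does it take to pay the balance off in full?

5

Month 1: $7,739.00 +$177.99 interest = $7,916.99; pay $177.99 → $7,739.00
Month 2: $7,739.00 +$177.99 interest = $7,916.99; pay $177.99 → $7,739.00
Month 3: $7,739.00 +$177.99 interest = $7,916.99; pay $2,887.23 → $5,029.76
Month 4: $5,029.76 +$115.68 interest = $5,145.44; pay $2,887.23 → $2,258.21
Month 5: $2,258.21 +$51.93 interest = $2,310.14; pay $2,310.14 → $0.00
Balance reaches $0.00 in month 5.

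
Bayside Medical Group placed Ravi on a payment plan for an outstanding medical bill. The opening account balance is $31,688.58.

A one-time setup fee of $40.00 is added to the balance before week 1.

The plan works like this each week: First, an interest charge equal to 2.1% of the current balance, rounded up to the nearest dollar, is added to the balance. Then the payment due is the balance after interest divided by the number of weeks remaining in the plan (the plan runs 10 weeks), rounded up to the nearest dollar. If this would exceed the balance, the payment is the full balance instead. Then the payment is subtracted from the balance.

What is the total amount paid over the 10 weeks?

$35,639.58

# | Opening | Interest | Payment | End bal
1 | $31,728.58 | $667.00 | $3,240.00 | $29,155.58
2 | $29,155.58 | $613.00 | $3,308.00 | $26,460.58
3 | $26,460.58 | $556.00 | $3,378.00 | $23,638.58
4 | $23,638.58 | $497.00 | $3,448.00 | $20,687.58
5 | $20,687.58 | $435.00 | $3,521.00 | $17,601.58
6 | $17,601.58 | $370.00 | $3,595.00 | $14,376.58
7 | $14,376.58 | $302.00 | $3,670.00 | $11,008.58
8 | $11,008.58 | $232.00 | $3,747.00 | $7,493.58
9 | $7,493.58 | $158.00 | $3,826.00 | $3,825.58
10 | $3,825.58 | $81.00 | $3,906.58 | $0.00
Total paid: $35,639.58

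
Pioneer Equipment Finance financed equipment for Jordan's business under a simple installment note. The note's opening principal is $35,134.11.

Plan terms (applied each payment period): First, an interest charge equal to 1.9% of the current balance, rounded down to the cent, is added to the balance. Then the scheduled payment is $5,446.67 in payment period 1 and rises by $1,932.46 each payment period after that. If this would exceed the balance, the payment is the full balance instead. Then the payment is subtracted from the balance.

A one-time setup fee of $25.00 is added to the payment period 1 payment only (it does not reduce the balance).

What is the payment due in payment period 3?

Payment period 1: $35,134.11 +$667.54 interest = $35,801.65; pay $5,446.67 (+ $25.00 fee) → $30,354.98
Payment period 2: $30,354.98 +$576.74 interest = $30,931.72; pay $7,379.13 → $23,552.59
Payment period 3: $23,552.59 +$447.49 interest = $24,000.08; pay $9,311.59 → $14,688.49

$9,311.59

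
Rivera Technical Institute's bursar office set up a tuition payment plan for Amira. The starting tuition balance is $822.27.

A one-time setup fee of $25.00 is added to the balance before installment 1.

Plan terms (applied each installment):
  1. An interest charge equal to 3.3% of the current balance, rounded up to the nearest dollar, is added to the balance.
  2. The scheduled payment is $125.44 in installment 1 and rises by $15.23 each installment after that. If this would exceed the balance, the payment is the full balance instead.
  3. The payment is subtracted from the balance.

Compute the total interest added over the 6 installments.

$109.00

Installment 1: opening $847.27; interest $28.00 → $875.27; payment $125.44; balance $749.83
Installment 2: opening $749.83; interest $25.00 → $774.83; payment $140.67; balance $634.16
Installment 3: opening $634.16; interest $21.00 → $655.16; payment $155.90; balance $499.26
Installment 4: opening $499.26; interest $17.00 → $516.26; payment $171.13; balance $345.13
Installment 5: opening $345.13; interest $12.00 → $357.13; payment $186.36; balance $170.77
Installment 6: opening $170.77; interest $6.00 → $176.77; payment $176.77; balance $0.00
Total interest: $28.00 + $25.00 + $21.00 + $17.00 + $12.00 + $6.00 = $109.00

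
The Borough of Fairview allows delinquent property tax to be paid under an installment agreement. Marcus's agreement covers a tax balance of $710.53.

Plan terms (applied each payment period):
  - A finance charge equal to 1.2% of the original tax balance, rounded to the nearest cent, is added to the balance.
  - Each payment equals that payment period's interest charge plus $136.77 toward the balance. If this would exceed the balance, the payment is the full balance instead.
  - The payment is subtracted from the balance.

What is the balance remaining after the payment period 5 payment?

# | Opening | Interest | Payment | End bal
1 | $710.53 | $8.53 | $145.30 | $573.76
2 | $573.76 | $8.53 | $145.30 | $436.99
3 | $436.99 | $8.53 | $145.30 | $300.22
4 | $300.22 | $8.53 | $145.30 | $163.45
5 | $163.45 | $8.53 | $145.30 | $26.68

$26.68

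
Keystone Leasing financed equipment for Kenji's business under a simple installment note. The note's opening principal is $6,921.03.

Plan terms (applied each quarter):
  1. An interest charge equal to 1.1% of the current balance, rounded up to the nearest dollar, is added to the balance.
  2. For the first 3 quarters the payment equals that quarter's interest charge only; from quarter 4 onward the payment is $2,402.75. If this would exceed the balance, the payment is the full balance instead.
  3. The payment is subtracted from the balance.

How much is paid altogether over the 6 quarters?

Quarter 1: $6,921.03 +$77.00 interest = $6,998.03; pay $77.00 → $6,921.03
Quarter 2: $6,921.03 +$77.00 interest = $6,998.03; pay $77.00 → $6,921.03
Quarter 3: $6,921.03 +$77.00 interest = $6,998.03; pay $77.00 → $6,921.03
Quarter 4: $6,921.03 +$77.00 interest = $6,998.03; pay $2,402.75 → $4,595.28
Quarter 5: $4,595.28 +$51.00 interest = $4,646.28; pay $2,402.75 → $2,243.53
Quarter 6: $2,243.53 +$25.00 interest = $2,268.53; pay $2,268.53 → $0.00
Total paid: $7,305.03

$7,305.03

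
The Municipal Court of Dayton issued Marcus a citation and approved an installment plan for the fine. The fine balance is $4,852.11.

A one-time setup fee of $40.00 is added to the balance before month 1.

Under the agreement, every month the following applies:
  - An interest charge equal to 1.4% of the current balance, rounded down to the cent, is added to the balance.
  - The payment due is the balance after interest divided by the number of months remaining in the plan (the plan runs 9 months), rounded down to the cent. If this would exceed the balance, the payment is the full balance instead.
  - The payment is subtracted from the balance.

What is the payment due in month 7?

$599.13

# | Opening | Interest | Payment | End bal
1 | $4,892.11 | $68.48 | $551.17 | $4,409.42
2 | $4,409.42 | $61.73 | $558.89 | $3,912.26
3 | $3,912.26 | $54.77 | $566.71 | $3,400.32
4 | $3,400.32 | $47.60 | $574.65 | $2,873.27
5 | $2,873.27 | $40.22 | $582.69 | $2,330.80
6 | $2,330.80 | $32.63 | $590.85 | $1,772.58
7 | $1,772.58 | $24.81 | $599.13 | $1,198.26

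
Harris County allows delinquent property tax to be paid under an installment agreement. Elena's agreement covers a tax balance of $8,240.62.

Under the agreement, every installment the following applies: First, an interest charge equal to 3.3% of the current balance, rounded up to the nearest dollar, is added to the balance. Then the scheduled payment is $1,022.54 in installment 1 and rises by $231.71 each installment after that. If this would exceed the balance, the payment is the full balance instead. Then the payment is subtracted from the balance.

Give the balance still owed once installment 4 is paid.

Installment 1: opening $8,240.62; interest $272.00 → $8,512.62; payment $1,022.54; balance $7,490.08
Installment 2: opening $7,490.08; interest $248.00 → $7,738.08; payment $1,254.25; balance $6,483.83
Installment 3: opening $6,483.83; interest $214.00 → $6,697.83; payment $1,485.96; balance $5,211.87
Installment 4: opening $5,211.87; interest $172.00 → $5,383.87; payment $1,717.67; balance $3,666.20

$3,666.20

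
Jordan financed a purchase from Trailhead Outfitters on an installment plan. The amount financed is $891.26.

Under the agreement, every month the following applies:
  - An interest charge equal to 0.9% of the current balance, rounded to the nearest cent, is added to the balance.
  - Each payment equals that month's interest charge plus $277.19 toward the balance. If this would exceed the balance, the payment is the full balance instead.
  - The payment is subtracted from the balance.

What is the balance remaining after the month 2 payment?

Month 1: opening $891.26; interest $8.02 → $899.28; payment $285.21; balance $614.07
Month 2: opening $614.07; interest $5.53 → $619.60; payment $282.72; balance $336.88

$336.88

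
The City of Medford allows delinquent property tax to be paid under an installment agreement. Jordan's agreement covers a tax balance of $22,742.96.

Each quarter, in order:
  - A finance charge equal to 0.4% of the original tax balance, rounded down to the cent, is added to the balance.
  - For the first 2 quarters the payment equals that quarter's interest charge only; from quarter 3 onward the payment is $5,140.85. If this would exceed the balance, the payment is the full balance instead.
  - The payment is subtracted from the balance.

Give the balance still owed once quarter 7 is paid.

$0.00

Quarter 1: opening $22,742.96; interest $90.97 → $22,833.93; payment $90.97; balance $22,742.96
Quarter 2: opening $22,742.96; interest $90.97 → $22,833.93; payment $90.97; balance $22,742.96
Quarter 3: opening $22,742.96; interest $90.97 → $22,833.93; payment $5,140.85; balance $17,693.08
Quarter 4: opening $17,693.08; interest $90.97 → $17,784.05; payment $5,140.85; balance $12,643.20
Quarter 5: opening $12,643.20; interest $90.97 → $12,734.17; payment $5,140.85; balance $7,593.32
Quarter 6: opening $7,593.32; interest $90.97 → $7,684.29; payment $5,140.85; balance $2,543.44
Quarter 7: opening $2,543.44; interest $90.97 → $2,634.41; payment $2,634.41; balance $0.00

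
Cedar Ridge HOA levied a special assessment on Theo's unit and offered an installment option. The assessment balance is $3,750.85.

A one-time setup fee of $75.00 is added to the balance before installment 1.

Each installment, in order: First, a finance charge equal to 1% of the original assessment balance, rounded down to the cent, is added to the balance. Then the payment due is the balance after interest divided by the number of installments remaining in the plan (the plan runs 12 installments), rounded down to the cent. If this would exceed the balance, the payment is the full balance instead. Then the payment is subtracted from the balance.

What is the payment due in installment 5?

$337.96

Installment 1: opening $3,825.85; interest $37.50 → $3,863.35; payment $321.94; balance $3,541.41
Installment 2: opening $3,541.41; interest $37.50 → $3,578.91; payment $325.35; balance $3,253.56
Installment 3: opening $3,253.56; interest $37.50 → $3,291.06; payment $329.10; balance $2,961.96
Installment 4: opening $2,961.96; interest $37.50 → $2,999.46; payment $333.27; balance $2,666.19
Installment 5: opening $2,666.19; interest $37.50 → $2,703.69; payment $337.96; balance $2,365.73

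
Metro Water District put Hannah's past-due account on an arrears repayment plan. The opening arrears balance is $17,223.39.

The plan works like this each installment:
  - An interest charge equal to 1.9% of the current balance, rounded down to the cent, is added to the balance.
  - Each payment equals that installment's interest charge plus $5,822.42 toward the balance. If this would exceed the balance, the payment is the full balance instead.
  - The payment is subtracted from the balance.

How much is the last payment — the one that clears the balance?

# | Opening | Interest | Payment | End bal
1 | $17,223.39 | $327.24 | $6,149.66 | $11,400.97
2 | $11,400.97 | $216.61 | $6,039.03 | $5,578.55
3 | $5,578.55 | $105.99 | $5,684.54 | $0.00

$5,684.54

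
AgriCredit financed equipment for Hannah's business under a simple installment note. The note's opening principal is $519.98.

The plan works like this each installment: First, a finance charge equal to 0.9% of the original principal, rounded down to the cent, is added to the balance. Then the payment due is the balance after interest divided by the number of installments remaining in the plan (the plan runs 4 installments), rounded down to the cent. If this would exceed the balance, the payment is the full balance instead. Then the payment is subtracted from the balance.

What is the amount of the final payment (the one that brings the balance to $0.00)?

Installment 1: opening $519.98; interest $4.67 → $524.65; payment $131.16; balance $393.49
Installment 2: opening $393.49; interest $4.67 → $398.16; payment $132.72; balance $265.44
Installment 3: opening $265.44; interest $4.67 → $270.11; payment $135.05; balance $135.06
Installment 4: opening $135.06; interest $4.67 → $139.73; payment $139.73; balance $0.00

$139.73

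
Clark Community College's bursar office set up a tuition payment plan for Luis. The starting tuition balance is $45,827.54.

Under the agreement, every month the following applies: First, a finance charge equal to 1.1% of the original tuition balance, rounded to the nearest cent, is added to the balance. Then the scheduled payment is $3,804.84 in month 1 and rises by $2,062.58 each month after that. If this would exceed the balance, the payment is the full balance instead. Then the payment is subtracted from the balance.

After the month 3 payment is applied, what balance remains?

$29,737.58

Month 1: $45,827.54 +$504.10 interest = $46,331.64; pay $3,804.84 → $42,526.80
Month 2: $42,526.80 +$504.10 interest = $43,030.90; pay $5,867.42 → $37,163.48
Month 3: $37,163.48 +$504.10 interest = $37,667.58; pay $7,930.00 → $29,737.58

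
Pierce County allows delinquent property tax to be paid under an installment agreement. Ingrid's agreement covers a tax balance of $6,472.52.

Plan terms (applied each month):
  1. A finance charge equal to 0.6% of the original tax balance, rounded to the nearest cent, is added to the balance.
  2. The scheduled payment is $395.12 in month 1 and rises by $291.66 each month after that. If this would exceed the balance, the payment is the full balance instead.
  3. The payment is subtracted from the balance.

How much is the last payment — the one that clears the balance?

Month 1: $6,472.52 +$38.84 interest = $6,511.36; pay $395.12 → $6,116.24
Month 2: $6,116.24 +$38.84 interest = $6,155.08; pay $686.78 → $5,468.30
Month 3: $5,468.30 +$38.84 interest = $5,507.14; pay $978.44 → $4,528.70
Month 4: $4,528.70 +$38.84 interest = $4,567.54; pay $1,270.10 → $3,297.44
Month 5: $3,297.44 +$38.84 interest = $3,336.28; pay $1,561.76 → $1,774.52
Month 6: $1,774.52 +$38.84 interest = $1,813.36; pay $1,813.36 → $0.00

$1,813.36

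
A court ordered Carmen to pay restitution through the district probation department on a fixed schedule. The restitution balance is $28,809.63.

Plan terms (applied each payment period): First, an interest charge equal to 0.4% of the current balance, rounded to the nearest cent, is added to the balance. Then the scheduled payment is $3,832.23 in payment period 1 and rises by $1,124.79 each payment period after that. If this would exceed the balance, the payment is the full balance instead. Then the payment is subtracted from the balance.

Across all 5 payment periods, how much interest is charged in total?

Payment period 1: opening $28,809.63; interest $115.24 → $28,924.87; payment $3,832.23; balance $25,092.64
Payment period 2: opening $25,092.64; interest $100.37 → $25,193.01; payment $4,957.02; balance $20,235.99
Payment period 3: opening $20,235.99; interest $80.94 → $20,316.93; payment $6,081.81; balance $14,235.12
Payment period 4: opening $14,235.12; interest $56.94 → $14,292.06; payment $7,206.60; balance $7,085.46
Payment period 5: opening $7,085.46; interest $28.34 → $7,113.80; payment $7,113.80; balance $0.00
Total interest: $115.24 + $100.37 + $80.94 + $56.94 + $28.34 = $381.83

$381.83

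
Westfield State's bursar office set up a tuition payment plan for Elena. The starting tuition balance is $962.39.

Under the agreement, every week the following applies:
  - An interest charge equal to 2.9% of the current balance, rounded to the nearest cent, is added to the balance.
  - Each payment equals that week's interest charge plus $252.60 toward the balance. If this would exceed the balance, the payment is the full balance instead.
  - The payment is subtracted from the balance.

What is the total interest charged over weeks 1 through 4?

Week 1: opening $962.39; interest $27.91 → $990.30; payment $280.51; balance $709.79
Week 2: opening $709.79; interest $20.58 → $730.37; payment $273.18; balance $457.19
Week 3: opening $457.19; interest $13.26 → $470.45; payment $265.86; balance $204.59
Week 4: opening $204.59; interest $5.93 → $210.52; payment $210.52; balance $0.00
Total interest: $27.91 + $20.58 + $13.26 + $5.93 = $67.68

$67.68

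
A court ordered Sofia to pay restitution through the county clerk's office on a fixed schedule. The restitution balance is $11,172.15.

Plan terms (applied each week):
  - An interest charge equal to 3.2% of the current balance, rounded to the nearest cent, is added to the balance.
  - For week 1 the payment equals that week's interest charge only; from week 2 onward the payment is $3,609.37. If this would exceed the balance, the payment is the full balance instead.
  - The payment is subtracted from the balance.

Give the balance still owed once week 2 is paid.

$7,920.29

Week 1: $11,172.15 +$357.51 interest = $11,529.66; pay $357.51 → $11,172.15
Week 2: $11,172.15 +$357.51 interest = $11,529.66; pay $3,609.37 → $7,920.29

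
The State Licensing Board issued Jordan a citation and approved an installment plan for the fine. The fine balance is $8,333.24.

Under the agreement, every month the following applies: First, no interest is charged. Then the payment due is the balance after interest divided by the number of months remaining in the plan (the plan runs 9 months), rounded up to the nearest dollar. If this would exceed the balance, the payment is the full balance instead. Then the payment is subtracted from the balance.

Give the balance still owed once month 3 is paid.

$5,555.24

Month 1: $8,333.24 − $926.00 → $7,407.24
Month 2: $7,407.24 − $926.00 → $6,481.24
Month 3: $6,481.24 − $926.00 → $5,555.24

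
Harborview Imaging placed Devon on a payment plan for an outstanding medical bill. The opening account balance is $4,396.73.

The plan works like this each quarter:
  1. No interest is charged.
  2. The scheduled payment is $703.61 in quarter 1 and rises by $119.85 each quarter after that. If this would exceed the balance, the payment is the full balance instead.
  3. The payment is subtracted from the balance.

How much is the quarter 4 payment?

Quarter 1: $4,396.73 − $703.61 → $3,693.12
Quarter 2: $3,693.12 − $823.46 → $2,869.66
Quarter 3: $2,869.66 − $943.31 → $1,926.35
Quarter 4: $1,926.35 − $1,063.16 → $863.19

$1,063.16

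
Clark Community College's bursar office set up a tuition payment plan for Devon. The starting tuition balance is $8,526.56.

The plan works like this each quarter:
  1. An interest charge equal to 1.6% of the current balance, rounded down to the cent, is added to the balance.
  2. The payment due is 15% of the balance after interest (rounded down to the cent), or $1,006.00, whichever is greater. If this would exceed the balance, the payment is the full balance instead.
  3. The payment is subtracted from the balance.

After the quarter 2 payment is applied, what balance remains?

Quarter 1: opening $8,526.56; interest $136.42 → $8,662.98; payment $1,299.44; balance $7,363.54
Quarter 2: opening $7,363.54; interest $117.81 → $7,481.35; payment $1,122.20; balance $6,359.15

$6,359.15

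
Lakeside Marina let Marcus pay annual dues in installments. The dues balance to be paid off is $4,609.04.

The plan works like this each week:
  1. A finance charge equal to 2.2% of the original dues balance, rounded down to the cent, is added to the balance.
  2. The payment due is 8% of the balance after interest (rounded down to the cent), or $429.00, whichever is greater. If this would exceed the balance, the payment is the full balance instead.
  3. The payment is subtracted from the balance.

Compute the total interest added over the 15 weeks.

$1,520.85

# | Opening | Interest | Payment | End bal
1 | $4,609.04 | $101.39 | $429.00 | $4,281.43
2 | $4,281.43 | $101.39 | $429.00 | $3,953.82
3 | $3,953.82 | $101.39 | $429.00 | $3,626.21
4 | $3,626.21 | $101.39 | $429.00 | $3,298.60
5 | $3,298.60 | $101.39 | $429.00 | $2,970.99
6 | $2,970.99 | $101.39 | $429.00 | $2,643.38
7 | $2,643.38 | $101.39 | $429.00 | $2,315.77
8 | $2,315.77 | $101.39 | $429.00 | $1,988.16
9 | $1,988.16 | $101.39 | $429.00 | $1,660.55
10 | $1,660.55 | $101.39 | $429.00 | $1,332.94
11 | $1,332.94 | $101.39 | $429.00 | $1,005.33
12 | $1,005.33 | $101.39 | $429.00 | $677.72
13 | $677.72 | $101.39 | $429.00 | $350.11
14 | $350.11 | $101.39 | $429.00 | $22.50
15 | $22.50 | $101.39 | $123.89 | $0.00
Total interest: $101.39 + $101.39 + $101.39 + $101.39 + $101.39 + $101.39 + $101.39 + $101.39 + $101.39 + $101.39 + $101.39 + $101.39 + $101.39 + $101.39 + $101.39 = $1,520.85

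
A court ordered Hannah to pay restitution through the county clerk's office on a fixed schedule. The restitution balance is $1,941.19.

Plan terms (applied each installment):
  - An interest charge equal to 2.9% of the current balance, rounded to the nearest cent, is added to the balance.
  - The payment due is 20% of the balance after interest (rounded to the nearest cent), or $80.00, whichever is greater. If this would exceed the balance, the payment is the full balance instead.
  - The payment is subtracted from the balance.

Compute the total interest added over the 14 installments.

Installment 1: opening $1,941.19; interest $56.29 → $1,997.48; payment $399.50; balance $1,597.98
Installment 2: opening $1,597.98; interest $46.34 → $1,644.32; payment $328.86; balance $1,315.46
Installment 3: opening $1,315.46; interest $38.15 → $1,353.61; payment $270.72; balance $1,082.89
Installment 4: opening $1,082.89; interest $31.40 → $1,114.29; payment $222.86; balance $891.43
Installment 5: opening $891.43; interest $25.85 → $917.28; payment $183.46; balance $733.82
Installment 6: opening $733.82; interest $21.28 → $755.10; payment $151.02; balance $604.08
Installment 7: opening $604.08; interest $17.52 → $621.60; payment $124.32; balance $497.28
Installment 8: opening $497.28; interest $14.42 → $511.70; payment $102.34; balance $409.36
Installment 9: opening $409.36; interest $11.87 → $421.23; payment $84.25; balance $336.98
Installment 10: opening $336.98; interest $9.77 → $346.75; payment $80.00; balance $266.75
Installment 11: opening $266.75; interest $7.74 → $274.49; payment $80.00; balance $194.49
Installment 12: opening $194.49; interest $5.64 → $200.13; payment $80.00; balance $120.13
Installment 13: opening $120.13; interest $3.48 → $123.61; payment $80.00; balance $43.61
Installment 14: opening $43.61; interest $1.26 → $44.87; payment $44.87; balance $0.00
Total interest: $56.29 + $46.34 + $38.15 + $31.40 + $25.85 + $21.28 + $17.52 + $14.42 + $11.87 + $9.77 + $7.74 + $5.64 + $3.48 + $1.26 = $291.01

$291.01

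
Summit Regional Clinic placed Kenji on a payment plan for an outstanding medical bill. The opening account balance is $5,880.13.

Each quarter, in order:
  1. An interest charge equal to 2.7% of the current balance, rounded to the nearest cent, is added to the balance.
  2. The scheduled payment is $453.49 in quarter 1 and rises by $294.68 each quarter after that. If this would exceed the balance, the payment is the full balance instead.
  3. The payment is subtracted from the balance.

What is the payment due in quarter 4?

Quarter 1: $5,880.13 +$158.76 interest = $6,038.89; pay $453.49 → $5,585.40
Quarter 2: $5,585.40 +$150.81 interest = $5,736.21; pay $748.17 → $4,988.04
Quarter 3: $4,988.04 +$134.68 interest = $5,122.72; pay $1,042.85 → $4,079.87
Quarter 4: $4,079.87 +$110.16 interest = $4,190.03; pay $1,337.53 → $2,852.50

$1,337.53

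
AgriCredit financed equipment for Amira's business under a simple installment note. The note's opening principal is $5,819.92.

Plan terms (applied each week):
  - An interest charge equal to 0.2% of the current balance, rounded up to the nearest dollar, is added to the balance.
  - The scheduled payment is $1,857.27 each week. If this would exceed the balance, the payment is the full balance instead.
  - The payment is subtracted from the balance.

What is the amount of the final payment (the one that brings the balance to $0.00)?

$274.11

Week 1: opening $5,819.92; interest $12.00 → $5,831.92; payment $1,857.27; balance $3,974.65
Week 2: opening $3,974.65; interest $8.00 → $3,982.65; payment $1,857.27; balance $2,125.38
Week 3: opening $2,125.38; interest $5.00 → $2,130.38; payment $1,857.27; balance $273.11
Week 4: opening $273.11; interest $1.00 → $274.11; payment $274.11; balance $0.00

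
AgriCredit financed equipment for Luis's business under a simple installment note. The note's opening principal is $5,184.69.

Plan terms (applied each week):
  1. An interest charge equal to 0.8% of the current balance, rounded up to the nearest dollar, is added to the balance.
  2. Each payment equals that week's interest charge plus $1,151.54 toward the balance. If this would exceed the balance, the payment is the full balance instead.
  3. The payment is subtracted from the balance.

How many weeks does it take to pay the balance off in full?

Week 1: $5,184.69 +$42.00 interest = $5,226.69; pay $1,193.54 → $4,033.15
Week 2: $4,033.15 +$33.00 interest = $4,066.15; pay $1,184.54 → $2,881.61
Week 3: $2,881.61 +$24.00 interest = $2,905.61; pay $1,175.54 → $1,730.07
Week 4: $1,730.07 +$14.00 interest = $1,744.07; pay $1,165.54 → $578.53
Week 5: $578.53 +$5.00 interest = $583.53; pay $583.53 → $0.00
Balance reaches $0.00 in week 5.

5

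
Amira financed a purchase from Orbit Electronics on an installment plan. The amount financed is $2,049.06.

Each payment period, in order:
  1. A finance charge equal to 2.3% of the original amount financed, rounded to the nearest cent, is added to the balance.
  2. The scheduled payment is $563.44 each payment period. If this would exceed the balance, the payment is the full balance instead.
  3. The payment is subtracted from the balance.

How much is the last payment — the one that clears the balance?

# | Opening | Interest | Payment | End bal
1 | $2,049.06 | $47.13 | $563.44 | $1,532.75
2 | $1,532.75 | $47.13 | $563.44 | $1,016.44
3 | $1,016.44 | $47.13 | $563.44 | $500.13
4 | $500.13 | $47.13 | $547.26 | $0.00

$547.26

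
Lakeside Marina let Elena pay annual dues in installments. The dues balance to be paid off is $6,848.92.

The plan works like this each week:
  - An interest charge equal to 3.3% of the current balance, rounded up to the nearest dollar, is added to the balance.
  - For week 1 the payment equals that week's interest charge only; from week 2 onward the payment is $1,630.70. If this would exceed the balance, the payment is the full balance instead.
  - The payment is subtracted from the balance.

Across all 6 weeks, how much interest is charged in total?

Week 1: $6,848.92 +$227.00 interest = $7,075.92; pay $227.00 → $6,848.92
Week 2: $6,848.92 +$227.00 interest = $7,075.92; pay $1,630.70 → $5,445.22
Week 3: $5,445.22 +$180.00 interest = $5,625.22; pay $1,630.70 → $3,994.52
Week 4: $3,994.52 +$132.00 interest = $4,126.52; pay $1,630.70 → $2,495.82
Week 5: $2,495.82 +$83.00 interest = $2,578.82; pay $1,630.70 → $948.12
Week 6: $948.12 +$32.00 interest = $980.12; pay $980.12 → $0.00
Total interest: $227.00 + $227.00 + $180.00 + $132.00 + $83.00 + $32.00 = $881.00

$881.00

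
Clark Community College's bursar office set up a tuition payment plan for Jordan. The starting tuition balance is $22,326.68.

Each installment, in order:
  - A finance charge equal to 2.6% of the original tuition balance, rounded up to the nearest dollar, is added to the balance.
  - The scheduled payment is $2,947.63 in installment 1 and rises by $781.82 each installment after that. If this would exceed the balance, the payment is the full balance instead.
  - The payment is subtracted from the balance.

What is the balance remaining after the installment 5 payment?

# | Opening | Interest | Payment | End bal
1 | $22,326.68 | $581.00 | $2,947.63 | $19,960.05
2 | $19,960.05 | $581.00 | $3,729.45 | $16,811.60
3 | $16,811.60 | $581.00 | $4,511.27 | $12,881.33
4 | $12,881.33 | $581.00 | $5,293.09 | $8,169.24
5 | $8,169.24 | $581.00 | $6,074.91 | $2,675.33

$2,675.33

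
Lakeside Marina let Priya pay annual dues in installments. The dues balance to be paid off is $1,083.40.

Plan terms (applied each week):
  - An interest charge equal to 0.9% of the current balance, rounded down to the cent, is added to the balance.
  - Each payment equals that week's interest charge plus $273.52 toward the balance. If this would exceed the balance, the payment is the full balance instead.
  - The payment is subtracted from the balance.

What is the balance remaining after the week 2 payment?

Week 1: $1,083.40 +$9.75 interest = $1,093.15; pay $283.27 → $809.88
Week 2: $809.88 +$7.28 interest = $817.16; pay $280.80 → $536.36

$536.36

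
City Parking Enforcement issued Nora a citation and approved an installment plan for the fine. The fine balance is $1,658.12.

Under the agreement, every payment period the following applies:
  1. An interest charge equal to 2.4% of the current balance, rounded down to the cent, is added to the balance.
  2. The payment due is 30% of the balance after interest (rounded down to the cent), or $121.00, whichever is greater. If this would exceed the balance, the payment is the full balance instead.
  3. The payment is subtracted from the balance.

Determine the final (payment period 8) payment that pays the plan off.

Payment period 1: $1,658.12 +$39.79 interest = $1,697.91; pay $509.37 → $1,188.54
Payment period 2: $1,188.54 +$28.52 interest = $1,217.06; pay $365.11 → $851.95
Payment period 3: $851.95 +$20.44 interest = $872.39; pay $261.71 → $610.68
Payment period 4: $610.68 +$14.65 interest = $625.33; pay $187.59 → $437.74
Payment period 5: $437.74 +$10.50 interest = $448.24; pay $134.47 → $313.77
Payment period 6: $313.77 +$7.53 interest = $321.30; pay $121.00 → $200.30
Payment period 7: $200.30 +$4.80 interest = $205.10; pay $121.00 → $84.10
Payment period 8: $84.10 +$2.01 interest = $86.11; pay $86.11 → $0.00

$86.11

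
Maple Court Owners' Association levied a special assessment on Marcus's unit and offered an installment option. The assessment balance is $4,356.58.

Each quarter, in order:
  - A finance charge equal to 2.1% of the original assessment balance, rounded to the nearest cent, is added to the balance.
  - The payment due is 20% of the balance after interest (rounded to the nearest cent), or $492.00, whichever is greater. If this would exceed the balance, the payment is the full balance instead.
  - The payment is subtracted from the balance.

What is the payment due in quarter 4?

$500.13

# | Opening | Interest | Payment | End bal
1 | $4,356.58 | $91.49 | $889.61 | $3,558.46
2 | $3,558.46 | $91.49 | $729.99 | $2,919.96
3 | $2,919.96 | $91.49 | $602.29 | $2,409.16
4 | $2,409.16 | $91.49 | $500.13 | $2,000.52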